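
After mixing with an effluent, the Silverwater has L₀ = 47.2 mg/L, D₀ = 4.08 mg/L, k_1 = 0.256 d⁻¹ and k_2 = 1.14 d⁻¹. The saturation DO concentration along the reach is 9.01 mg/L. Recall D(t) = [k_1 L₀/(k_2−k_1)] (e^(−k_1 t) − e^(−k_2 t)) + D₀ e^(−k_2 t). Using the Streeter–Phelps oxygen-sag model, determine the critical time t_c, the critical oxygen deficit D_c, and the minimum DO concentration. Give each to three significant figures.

With k_2/k_1 = 4.453 and 1 − D₀(k_2−k_1)/(k_1 L₀) = 0.7015,
t_c = ln(4.453 × 0.7015) / (1.14 − 0.256) = ln(3.124) / 0.8840 = 1.139/0.8840 = 1.289 d.
L(t_c) = L₀ e^(−k_1 t_c) = 47.2 × 0.7190 = 33.94 mg/L, and at the critical point k_2 D_c = k_1 L, so D_c = (0.256/1.14) × 33.94 = 7.621 mg/L.
Minimum DO = C_s − D_c = 9.01 − 7.621 = 1.389 mg/L.

t_c ≈ 1.29 d; D_c ≈ 7.62 mg/L; min DO ≈ 1.39 mg/L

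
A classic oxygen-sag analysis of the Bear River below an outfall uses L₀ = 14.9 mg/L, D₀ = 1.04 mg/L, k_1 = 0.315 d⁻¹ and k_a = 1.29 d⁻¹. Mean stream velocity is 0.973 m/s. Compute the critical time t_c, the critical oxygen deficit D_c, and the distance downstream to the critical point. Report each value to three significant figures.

t_c = [1/(k_a−k_1)] ln[(k_a/k_1)(1 − D₀(k_a−k_1)/(k_1 L₀))]
= [1/(1.29−0.315)] ln[(1.29/0.315)(1 − 1.04×0.9750/(0.315×14.9))]
= (1/0.9750) ln[4.095 × 0.7840] = 1.026 × ln(3.210) = 1.026 × 1.166 = 1.196 d.
L(t_c) = L₀ e^(−k_1 t_c) = 14.9 × 0.6860 = 10.22 mg/L, and at the critical point k_a D_c = k_1 L, so D_c = (0.315/1.29) × 10.22 = 2.496 mg/L.
x_c = v t_c = 0.973 m/s × 1.196 d × 86400 s/d = 100600 m ≈ 101 km.

t_c ≈ 1.20 d; D_c ≈ 2.50 mg/L; x_c ≈ 101 km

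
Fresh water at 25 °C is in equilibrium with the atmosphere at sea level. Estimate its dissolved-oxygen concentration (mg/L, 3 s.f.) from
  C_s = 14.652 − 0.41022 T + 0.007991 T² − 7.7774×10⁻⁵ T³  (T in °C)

C_s ≈ 8.18 mg/L

C_s = 14.652 − 0.41022×25 + 0.007991×25² − 7.7774×10⁻⁵×25³ = 8.176 mg/L.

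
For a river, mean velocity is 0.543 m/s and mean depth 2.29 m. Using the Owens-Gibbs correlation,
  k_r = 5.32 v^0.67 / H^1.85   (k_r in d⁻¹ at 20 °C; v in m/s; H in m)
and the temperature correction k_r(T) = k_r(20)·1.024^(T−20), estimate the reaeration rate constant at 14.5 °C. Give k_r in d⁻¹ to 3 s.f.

k_r ≈ 0.670 d⁻¹

k_r(20) = 5.32 × 0.543^0.67 / 2.29^1.85 = 5.32 × 0.6642 / 4.631 = 0.7630 d⁻¹.
k_r(14.5) = 0.7630 × 1.024^(14.5−20) = 0.7630 × 0.8777 = 0.6697 d⁻¹.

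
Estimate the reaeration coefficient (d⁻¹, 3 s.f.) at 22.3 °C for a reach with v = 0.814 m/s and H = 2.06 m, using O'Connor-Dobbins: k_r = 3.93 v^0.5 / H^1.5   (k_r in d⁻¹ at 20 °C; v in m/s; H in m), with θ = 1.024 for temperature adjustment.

k_r(20) = 3.93 × 0.814^0.5 / 2.06^1.5 = 3.93 × 0.9022 / 2.957 = 1.199 d⁻¹.
k_r(22.3) = 1.199 × 1.024^(22.3−20) = 1.199 × 1.056 = 1.266 d⁻¹.

k_r ≈ 1.27 d⁻¹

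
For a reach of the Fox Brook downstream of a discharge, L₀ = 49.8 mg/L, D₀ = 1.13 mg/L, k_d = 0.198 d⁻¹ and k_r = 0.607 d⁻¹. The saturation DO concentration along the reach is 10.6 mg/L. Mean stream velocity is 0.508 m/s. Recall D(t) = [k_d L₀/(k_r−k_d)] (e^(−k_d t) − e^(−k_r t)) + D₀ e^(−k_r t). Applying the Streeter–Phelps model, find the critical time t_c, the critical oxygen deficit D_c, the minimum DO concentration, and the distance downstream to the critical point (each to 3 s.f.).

t_c ≈ 2.62 d; D_c ≈ 9.67 mg/L; min DO ≈ 0.934 mg/L; x_c ≈ 115 km

At the critical point dD/dt = 0, so k_d L₀ e^(−k_d t) = k_r D. Substituting D(t) from the Streeter–Phelps equation and solving for t gives
t_c = ln[(k_r/k_d)(1 − D₀(k_r−k_d)/(k_d L₀))] / (k_r−k_d).
Here k_r−k_d = 0.4090 d⁻¹ and 1 − D₀(k_r−k_d)/(k_d L₀) = 1 − 1.13×0.4090/(0.198×49.8) = 0.9531, so
t_c = ln(3.066 × 0.9531) / 0.4090 = 1.072 / 0.4090 = 2.622 d.
L(t_c) = L₀ e^(−k_d t_c) = 49.8 × 0.5951 = 29.63 mg/L, and at the critical point k_r D_c = k_d L, so D_c = (0.198/0.607) × 29.63 = 9.666 mg/L.
Minimum DO = C_s − D_c = 10.6 − 9.666 = 0.9335 mg/L.
x_c = v t_c = 0.508 m/s × 2.622 d × 86400 s/d = 115100 m ≈ 115 km.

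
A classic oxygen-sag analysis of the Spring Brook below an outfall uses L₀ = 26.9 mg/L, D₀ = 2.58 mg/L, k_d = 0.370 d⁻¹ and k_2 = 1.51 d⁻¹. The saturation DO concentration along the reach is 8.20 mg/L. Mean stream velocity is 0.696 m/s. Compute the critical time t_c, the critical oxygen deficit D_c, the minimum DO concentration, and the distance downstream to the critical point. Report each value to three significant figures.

t_c ≈ 0.926 d; D_c ≈ 4.68 mg/L; min DO ≈ 3.52 mg/L; x_c ≈ 55.7 km

t_c = [1/(k_2−k_d)] ln[(k_2/k_d)(1 − D₀(k_2−k_d)/(k_d L₀))]
= [1/(1.51−0.370)] ln[(1.51/0.370)(1 − 2.58×1.140/(0.370×26.9))]
= (1/1.140) ln[4.081 × 0.7045] = 0.8772 × ln(2.875) = 0.8772 × 1.056 = 0.9264 d.
L(t_c) = L₀ e^(−k_d t_c) = 26.9 × 0.7098 = 19.09 mg/L, and at the critical point k_2 D_c = k_d L, so D_c = (0.370/1.51) × 19.09 = 4.679 mg/L.
Minimum DO = C_s − D_c = 8.20 − 4.679 = 3.521 mg/L.
x_c = v t_c = 0.696 m/s × 0.9264 d × 86400 s/d = 55710 m ≈ 55.7 km.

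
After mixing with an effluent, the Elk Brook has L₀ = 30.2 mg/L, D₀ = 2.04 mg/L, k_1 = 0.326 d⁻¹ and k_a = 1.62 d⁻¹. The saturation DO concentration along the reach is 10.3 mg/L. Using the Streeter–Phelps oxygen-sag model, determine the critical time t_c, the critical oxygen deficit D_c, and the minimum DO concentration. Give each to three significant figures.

t_c ≈ 0.998 d; D_c ≈ 4.39 mg/L; min DO ≈ 5.91 mg/L

With k_a/k_1 = 4.969 and 1 − D₀(k_a−k_1)/(k_1 L₀) = 0.7319,
t_c = ln(4.969 × 0.7319) / (1.62 − 0.326) = ln(3.637) / 1.294 = 1.291/1.294 = 0.9978 d.
D_c = (k_1/k_a) L₀ e^(−k_1 t_c) = (0.326/1.62) × 30.2 × e^(−0.326×0.9978) = 0.2012 × 30.2 × 0.7223 = 4.390 mg/L.
Minimum DO = C_s − D_c = 10.3 − 4.390 = 5.910 mg/L.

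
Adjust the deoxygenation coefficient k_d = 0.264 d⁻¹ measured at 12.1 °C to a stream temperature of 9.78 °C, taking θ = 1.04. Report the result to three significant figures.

k_d(T₂) = k_d(T₁) · θ^(T₂−T₁) = 0.264 × 1.04^(9.78−12.1)
= 0.264 × 1.04^-2.32 = 0.264 × 0.9130 = 0.2410 d⁻¹.

k_d ≈ 0.241 d⁻¹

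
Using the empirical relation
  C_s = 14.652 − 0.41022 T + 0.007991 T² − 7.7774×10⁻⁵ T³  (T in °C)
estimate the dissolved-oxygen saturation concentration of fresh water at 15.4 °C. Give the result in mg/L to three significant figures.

C_s ≈ 9.95 mg/L

C_s = 14.652 − 0.41022×15.4 + 0.007991×15.4² − 7.7774×10⁻⁵×15.4³ = 9.946 mg/L.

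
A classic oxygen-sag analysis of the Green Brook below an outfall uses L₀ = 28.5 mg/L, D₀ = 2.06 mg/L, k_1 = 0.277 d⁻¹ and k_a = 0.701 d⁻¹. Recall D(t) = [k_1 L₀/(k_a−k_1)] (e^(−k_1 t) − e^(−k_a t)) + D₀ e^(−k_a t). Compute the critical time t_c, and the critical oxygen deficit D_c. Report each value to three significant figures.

With k_a/k_1 = 2.531 and 1 − D₀(k_a−k_1)/(k_1 L₀) = 0.8894,
t_c = ln(2.531 × 0.8894) / (0.701 − 0.277) = ln(2.251) / 0.4240 = 0.8112/0.4240 = 1.913 d.
D_c = (k_1/k_a) L₀ e^(−k_1 t_c) = (0.277/0.701) × 28.5 × e^(−0.277×1.913) = 0.3951 × 28.5 × 0.5886 = 6.629 mg/L.

t_c ≈ 1.91 d; D_c ≈ 6.63 mg/L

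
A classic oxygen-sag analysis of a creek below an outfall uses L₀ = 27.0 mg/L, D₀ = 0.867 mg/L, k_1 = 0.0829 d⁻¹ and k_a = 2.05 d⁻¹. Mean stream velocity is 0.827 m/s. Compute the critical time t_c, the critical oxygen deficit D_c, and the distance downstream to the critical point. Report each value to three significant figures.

With k_a/k_1 = 24.73 and 1 − D₀(k_a−k_1)/(k_1 L₀) = 0.2380,
t_c = ln(24.73 × 0.2380) / (2.05 − 0.0829) = ln(5.887) / 1.967 = 1.773/1.967 = 0.9012 d.
L(t_c) = L₀ e^(−k_1 t_c) = 27.0 × 0.9280 = 25.06 mg/L, and at the critical point k_a D_c = k_1 L, so D_c = (0.0829/2.05) × 25.06 = 1.013 mg/L.
x_c = v t_c = 0.827 m/s × 0.9012 d × 86400 s/d = 64390 m ≈ 64.4 km.

t_c ≈ 0.901 d; D_c ≈ 1.01 mg/L; x_c ≈ 64.4 km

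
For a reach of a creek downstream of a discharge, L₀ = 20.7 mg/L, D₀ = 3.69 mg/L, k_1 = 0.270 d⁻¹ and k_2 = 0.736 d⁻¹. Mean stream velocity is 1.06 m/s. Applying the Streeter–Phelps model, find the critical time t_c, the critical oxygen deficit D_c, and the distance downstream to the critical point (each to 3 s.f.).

t_c ≈ 1.36 d; D_c ≈ 5.26 mg/L; x_c ≈ 125 km

With k_2/k_1 = 2.726 and 1 − D₀(k_2−k_1)/(k_1 L₀) = 0.6923,
t_c = ln(2.726 × 0.6923) / (0.736 − 0.270) = ln(1.887) / 0.4660 = 0.6351/0.4660 = 1.363 d.
L(t_c) = L₀ e^(−k_1 t_c) = 20.7 × 0.6921 = 14.33 mg/L, and at the critical point k_2 D_c = k_1 L, so D_c = (0.270/0.736) × 14.33 = 5.256 mg/L.
x_c = v t_c = 1.06 m/s × 1.363 d × 86400 s/d = 124800 m ≈ 125 km.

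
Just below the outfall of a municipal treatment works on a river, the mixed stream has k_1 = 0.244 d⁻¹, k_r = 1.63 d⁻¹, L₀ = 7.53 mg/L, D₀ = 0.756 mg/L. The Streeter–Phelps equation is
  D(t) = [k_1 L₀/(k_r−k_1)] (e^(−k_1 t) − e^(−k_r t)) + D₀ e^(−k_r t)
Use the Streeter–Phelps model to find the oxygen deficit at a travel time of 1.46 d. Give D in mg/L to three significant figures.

D ≈ 0.876 mg/L

k_1 L₀/(k_r−k_1) = 0.244×7.53/(1.63−0.244) = 1.837/1.386 = 1.326 mg/L.
e^(−k_1 t) = e^(−0.244×1.460) = 0.7003; e^(−k_r t) = e^(−1.63×1.460) = 0.09257.
D = 1.326 × (0.7003 − 0.09257) + 0.756 × 0.09257 = 0.8056 + 0.06998 = 0.8756 mg/L.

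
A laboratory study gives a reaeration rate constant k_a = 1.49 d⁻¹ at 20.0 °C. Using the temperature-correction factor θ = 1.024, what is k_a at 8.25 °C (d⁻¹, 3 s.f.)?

k_a(T₂) = k_a(T₁) · θ^(T₂−T₁) = 1.49 × 1.024^(8.25−20.0)
= 1.49 × 1.024^-11.8 = 1.49 × 0.7568 = 1.128 d⁻¹.

k_a ≈ 1.13 d⁻¹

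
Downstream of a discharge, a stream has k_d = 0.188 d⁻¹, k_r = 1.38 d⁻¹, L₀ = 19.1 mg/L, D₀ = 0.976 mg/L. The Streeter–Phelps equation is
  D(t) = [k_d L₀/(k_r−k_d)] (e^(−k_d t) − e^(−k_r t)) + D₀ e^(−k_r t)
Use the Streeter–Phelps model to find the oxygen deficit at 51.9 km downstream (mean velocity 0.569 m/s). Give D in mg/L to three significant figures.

D ≈ 2.00 mg/L

Travel time t = x/v = 51.9 km / (0.569 m/s) = 51900 m / 0.569 m/s = 91210 s = 1.056 d.
k_d L₀/(k_r−k_d) = 0.188×19.1/(1.38−0.188) = 3.591/1.192 = 3.012 mg/L.
e^(−k_d t) = e^(−0.188×1.056) = 0.8200; e^(−k_r t) = e^(−1.38×1.056) = 0.2330.
D = 3.012 × (0.8200 − 0.2330) + 0.976 × 0.2330 = 1.768 + 0.2274 = 1.996 mg/L.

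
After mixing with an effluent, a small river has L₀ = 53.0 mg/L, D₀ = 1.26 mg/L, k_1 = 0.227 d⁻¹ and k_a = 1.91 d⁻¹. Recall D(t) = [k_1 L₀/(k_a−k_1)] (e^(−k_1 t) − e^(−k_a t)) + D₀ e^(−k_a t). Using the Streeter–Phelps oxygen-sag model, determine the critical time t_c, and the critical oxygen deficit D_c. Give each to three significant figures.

t_c ≈ 1.15 d; D_c ≈ 4.85 mg/L

At the critical point dD/dt = 0, so k_1 L₀ e^(−k_1 t) = k_a D. Substituting D(t) from the Streeter–Phelps equation and solving for t gives
t_c = ln[(k_a/k_1)(1 − D₀(k_a−k_1)/(k_1 L₀))] / (k_a−k_1).
Here k_a−k_1 = 1.683 d⁻¹ and 1 − D₀(k_a−k_1)/(k_1 L₀) = 1 − 1.26×1.683/(0.227×53.0) = 0.8237, so
t_c = ln(8.414 × 0.8237) / 1.683 = 1.936 / 1.683 = 1.150 d.
L(t_c) = L₀ e^(−k_1 t_c) = 53.0 × 0.7702 = 40.82 mg/L, and at the critical point k_a D_c = k_1 L, so D_c = (0.227/1.91) × 40.82 = 4.851 mg/L.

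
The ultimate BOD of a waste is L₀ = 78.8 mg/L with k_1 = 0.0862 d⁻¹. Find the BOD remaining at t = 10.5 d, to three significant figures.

L_t = L₀ e^(−k_1 t) = 78.8 × e^(−0.0862×10.5) = 78.8 × 0.4045 = 31.87 mg/L.

L ≈ 31.9 mg/L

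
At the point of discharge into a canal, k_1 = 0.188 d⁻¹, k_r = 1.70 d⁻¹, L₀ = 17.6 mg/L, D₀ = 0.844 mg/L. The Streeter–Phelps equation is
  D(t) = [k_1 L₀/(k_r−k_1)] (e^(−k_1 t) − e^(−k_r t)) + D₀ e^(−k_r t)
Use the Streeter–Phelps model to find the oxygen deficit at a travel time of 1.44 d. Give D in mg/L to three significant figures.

k_1 L₀/(k_r−k_1) = 0.188×17.6/(1.70−0.188) = 3.309/1.512 = 2.188 mg/L.
e^(−k_1 t) = e^(−0.188×1.440) = 0.7628; e^(−k_r t) = e^(−1.70×1.440) = 0.08647.
D = 2.188 × (0.7628 − 0.08647) + 0.844 × 0.08647 = 1.480 + 0.07298 = 1.553 mg/L.

D ≈ 1.55 mg/L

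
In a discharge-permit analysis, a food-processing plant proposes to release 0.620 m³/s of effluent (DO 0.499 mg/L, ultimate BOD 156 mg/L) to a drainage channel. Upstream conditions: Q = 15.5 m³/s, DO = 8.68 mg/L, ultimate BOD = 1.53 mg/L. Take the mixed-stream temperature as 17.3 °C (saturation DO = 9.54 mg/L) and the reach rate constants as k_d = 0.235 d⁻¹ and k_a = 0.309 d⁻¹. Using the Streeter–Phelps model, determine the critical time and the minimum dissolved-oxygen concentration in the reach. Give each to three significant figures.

t_c ≈ 3.01 d; minimum DO ≈ 6.74 mg/L

Mixed DO = (15.5×8.68 + 0.620×0.499)/(15.5+0.620) = 134.8/16.12 = 8.365 mg/L.
Mixed L₀ = (15.5×1.53 + 0.620×156)/(16.12) = 120.4/16.12 = 7.471 mg/L.
Initial deficit D₀ = C_s − DO₀ = 9.54 − 8.365 = 1.175 mg/L.
t_c = (1/0.07400) ln[(0.309/0.235)(1 − 1.175×0.07400/(0.235×7.471))] = 13.51 × ln(1.250) = 3.013 d.
D_c = (0.235/0.309) × 7.471 × e^(−0.235×3.013) = 0.7605 × 7.471 × 0.4926 = 2.799 mg/L.
Minimum DO = 9.54 − 2.799 = 6.741 mg/L.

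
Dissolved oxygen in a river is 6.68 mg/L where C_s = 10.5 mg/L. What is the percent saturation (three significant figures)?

63.6 % saturation

% saturation = C/C_s × 100 = 6.68/10.5 × 100 = 63.6 %.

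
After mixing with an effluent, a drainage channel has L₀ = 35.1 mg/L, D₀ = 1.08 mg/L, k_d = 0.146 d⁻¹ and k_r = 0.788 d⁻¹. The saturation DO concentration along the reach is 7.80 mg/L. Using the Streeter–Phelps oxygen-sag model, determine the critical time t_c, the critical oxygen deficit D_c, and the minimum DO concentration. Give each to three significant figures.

t_c = [1/(k_r−k_d)] ln[(k_r/k_d)(1 − D₀(k_r−k_d)/(k_d L₀))]
= [1/(0.788−0.146)] ln[(0.788/0.146)(1 − 1.08×0.6420/(0.146×35.1))]
= (1/0.6420) ln[5.397 × 0.8647] = 1.558 × ln(4.667) = 1.558 × 1.541 = 2.400 d.
D_c = (k_d/k_r) L₀ e^(−k_d t_c) = (0.146/0.788) × 35.1 × e^(−0.146×2.400) = 0.1853 × 35.1 × 0.7045 = 4.581 mg/L.
Minimum DO = C_s − D_c = 7.80 − 4.581 = 3.219 mg/L.

t_c ≈ 2.40 d; D_c ≈ 4.58 mg/L; min DO ≈ 3.22 mg/L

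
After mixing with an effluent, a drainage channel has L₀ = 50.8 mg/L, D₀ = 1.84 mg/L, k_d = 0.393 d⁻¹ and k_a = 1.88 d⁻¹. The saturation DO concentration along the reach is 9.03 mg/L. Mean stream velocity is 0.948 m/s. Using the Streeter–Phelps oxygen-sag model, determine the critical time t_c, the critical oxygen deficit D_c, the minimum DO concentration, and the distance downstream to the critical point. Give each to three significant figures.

t_c ≈ 0.953 d; D_c ≈ 7.30 mg/L; min DO ≈ 1.73 mg/L; x_c ≈ 78.1 km

With k_a/k_d = 4.784 and 1 − D₀(k_a−k_d)/(k_d L₀) = 0.8630,
t_c = ln(4.784 × 0.8630) / (1.88 − 0.393) = ln(4.128) / 1.487 = 1.418/1.487 = 0.9535 d.
L(t_c) = L₀ e^(−k_d t_c) = 50.8 × 0.6875 = 34.92 mg/L, and at the critical point k_a D_c = k_d L, so D_c = (0.393/1.88) × 34.92 = 7.301 mg/L.
Minimum DO = C_s − D_c = 9.03 − 7.301 = 1.729 mg/L.
x_c = v t_c = 0.948 m/s × 0.9535 d × 86400 s/d = 78100 m ≈ 78.1 km.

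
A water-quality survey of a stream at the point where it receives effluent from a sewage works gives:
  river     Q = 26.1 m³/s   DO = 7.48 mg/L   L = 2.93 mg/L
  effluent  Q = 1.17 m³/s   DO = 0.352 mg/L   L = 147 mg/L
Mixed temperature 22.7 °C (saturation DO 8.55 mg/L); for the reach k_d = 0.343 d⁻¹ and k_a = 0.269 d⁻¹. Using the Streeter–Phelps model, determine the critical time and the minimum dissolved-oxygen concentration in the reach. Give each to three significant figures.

Mixed DO = (26.1×7.48 + 1.17×0.352)/(26.1+1.17) = 195.6/27.27 = 7.174 mg/L.
Mixed L₀ = (26.1×2.93 + 1.17×147)/(27.27) = 248.5/27.27 = 9.111 mg/L.
Initial deficit D₀ = C_s − DO₀ = 8.55 − 7.174 = 1.376 mg/L.
t_c = (1/-0.07400) ln[(0.269/0.343)(1 − 1.376×-0.07400/(0.343×9.111))] = -13.51 × ln(0.8098) = 2.851 d.
D_c = (0.343/0.269) × 9.111 × e^(−0.343×2.851) = 1.275 × 9.111 × 0.3761 = 4.370 mg/L.
Minimum DO = 8.55 − 4.370 = 4.180 mg/L.

t_c ≈ 2.85 d; minimum DO ≈ 4.18 mg/L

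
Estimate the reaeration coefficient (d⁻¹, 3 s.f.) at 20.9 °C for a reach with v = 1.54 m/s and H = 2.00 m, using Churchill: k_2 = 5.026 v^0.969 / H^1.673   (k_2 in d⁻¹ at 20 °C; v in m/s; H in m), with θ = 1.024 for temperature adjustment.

k_2(20) = 5.026 × 1.54^0.969 / 2.00^1.673 = 5.026 × 1.520 / 3.189 = 2.395 d⁻¹.
k_2(20.9) = 2.395 × 1.024^(20.9−20) = 2.395 × 1.022 = 2.447 d⁻¹.

k_2 ≈ 2.45 d⁻¹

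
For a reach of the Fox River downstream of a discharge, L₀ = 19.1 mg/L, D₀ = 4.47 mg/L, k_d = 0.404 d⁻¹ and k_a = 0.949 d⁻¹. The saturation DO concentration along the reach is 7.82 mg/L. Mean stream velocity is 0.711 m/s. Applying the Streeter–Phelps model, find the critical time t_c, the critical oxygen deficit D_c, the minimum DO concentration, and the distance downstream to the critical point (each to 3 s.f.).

t_c ≈ 0.871 d; D_c ≈ 5.72 mg/L; min DO ≈ 2.10 mg/L; x_c ≈ 53.5 km

At the critical point dD/dt = 0, so k_d L₀ e^(−k_d t) = k_a D. Substituting D(t) from the Streeter–Phelps equation and solving for t gives
t_c = ln[(k_a/k_d)(1 − D₀(k_a−k_d)/(k_d L₀))] / (k_a−k_d).
Here k_a−k_d = 0.5450 d⁻¹ and 1 − D₀(k_a−k_d)/(k_d L₀) = 1 − 4.47×0.5450/(0.404×19.1) = 0.6843, so
t_c = ln(2.349 × 0.6843) / 0.5450 = 0.4746 / 0.5450 = 0.8709 d.
L(t_c) = L₀ e^(−k_d t_c) = 19.1 × 0.7034 = 13.43 mg/L, and at the critical point k_a D_c = k_d L, so D_c = (0.404/0.949) × 13.43 = 5.719 mg/L.
Minimum DO = C_s − D_c = 7.82 − 5.719 = 2.101 mg/L.
x_c = v t_c = 0.711 m/s × 0.8709 d × 86400 s/d = 53500 m ≈ 53.5 km.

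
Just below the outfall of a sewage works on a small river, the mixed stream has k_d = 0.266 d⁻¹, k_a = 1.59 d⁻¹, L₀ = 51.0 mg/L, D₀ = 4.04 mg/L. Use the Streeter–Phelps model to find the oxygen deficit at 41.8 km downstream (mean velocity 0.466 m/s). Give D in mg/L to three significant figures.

Travel time t = x/v = 41.8 km / (0.466 m/s) = 41800 m / 0.466 m/s = 89700 s = 1.038 d.
k_d L₀/(k_a−k_d) = 0.266×51.0/(1.59−0.266) = 13.57/1.324 = 10.25 mg/L.
e^(−k_d t) = e^(−0.266×1.038) = 0.7587; e^(−k_a t) = e^(−1.59×1.038) = 0.1919.
D = 10.25 × (0.7587 − 0.1919) + 4.04 × 0.1919 = 5.807 + 0.7753 = 6.583 mg/L.

D ≈ 6.58 mg/L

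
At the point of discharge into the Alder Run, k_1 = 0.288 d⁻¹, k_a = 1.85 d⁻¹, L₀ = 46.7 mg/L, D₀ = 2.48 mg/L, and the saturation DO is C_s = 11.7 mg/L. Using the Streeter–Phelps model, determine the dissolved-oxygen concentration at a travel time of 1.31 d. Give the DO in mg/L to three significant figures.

DO ≈ 6.34 mg/L

k_1 L₀/(k_a−k_1) = 0.288×46.7/(1.85−0.288) = 13.45/1.562 = 8.610 mg/L.
e^(−k_1 t) = e^(−0.288×1.310) = 0.6857; e^(−k_a t) = e^(−1.85×1.310) = 0.08861.
D = 8.610 × (0.6857 − 0.08861) + 2.48 × 0.08861 = 5.141 + 0.2198 = 5.361 mg/L.
DO = C_s − D = 11.7 − 5.361 = 6.339 mg/L.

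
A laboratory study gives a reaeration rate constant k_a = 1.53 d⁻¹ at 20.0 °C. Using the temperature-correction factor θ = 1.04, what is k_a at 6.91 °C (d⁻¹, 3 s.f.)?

k_a(T₂) = k_a(T₁) · θ^(T₂−T₁) = 1.53 × 1.04^(6.91−20.0)
= 1.53 × 1.04^-13.1 = 1.53 × 0.5985 = 0.9156 d⁻¹.

k_a ≈ 0.916 d⁻¹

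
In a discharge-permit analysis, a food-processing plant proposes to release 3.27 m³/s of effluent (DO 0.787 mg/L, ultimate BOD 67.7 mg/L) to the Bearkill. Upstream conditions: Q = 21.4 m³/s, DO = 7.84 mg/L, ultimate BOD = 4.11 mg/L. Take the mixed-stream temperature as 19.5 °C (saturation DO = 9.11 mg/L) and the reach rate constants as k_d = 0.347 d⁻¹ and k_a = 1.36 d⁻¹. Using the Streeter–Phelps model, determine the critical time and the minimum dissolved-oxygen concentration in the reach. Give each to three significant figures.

Mixed DO = (21.4×7.84 + 3.27×0.787)/(21.4+3.27) = 170.3/24.67 = 6.905 mg/L.
Mixed L₀ = (21.4×4.11 + 3.27×67.7)/(24.67) = 309.3/24.67 = 12.54 mg/L.
Initial deficit D₀ = C_s − DO₀ = 9.11 − 6.905 = 2.205 mg/L.
t_c = (1/1.013) ln[(1.36/0.347)(1 − 2.205×1.013/(0.347×12.54))] = 0.9872 × ln(1.907) = 0.6374 d.
D_c = (0.347/1.36) × 12.54 × e^(−0.347×0.6374) = 0.2551 × 12.54 × 0.8016 = 2.564 mg/L.
Minimum DO = 9.11 − 2.564 = 6.546 mg/L.

t_c ≈ 0.637 d; minimum DO ≈ 6.55 mg/L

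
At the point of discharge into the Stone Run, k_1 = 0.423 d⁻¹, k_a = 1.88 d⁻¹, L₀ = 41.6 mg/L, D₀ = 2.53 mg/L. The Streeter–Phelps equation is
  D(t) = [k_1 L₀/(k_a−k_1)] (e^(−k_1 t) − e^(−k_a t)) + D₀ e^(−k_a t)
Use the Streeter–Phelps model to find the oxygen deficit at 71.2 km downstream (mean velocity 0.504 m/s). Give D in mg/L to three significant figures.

Travel time t = x/v = 71.2 km / (0.504 m/s) = 71200 m / 0.504 m/s = 141300 s = 1.635 d.
k_1 L₀/(k_a−k_1) = 0.423×41.6/(1.88−0.423) = 17.60/1.457 = 12.08 mg/L.
e^(−k_1 t) = e^(−0.423×1.635) = 0.5008; e^(−k_a t) = e^(−1.88×1.635) = 0.04624.
D = 12.08 × (0.5008 − 0.04624) + 2.53 × 0.04624 = 5.489 + 0.1170 = 5.606 mg/L.

D ≈ 5.61 mg/L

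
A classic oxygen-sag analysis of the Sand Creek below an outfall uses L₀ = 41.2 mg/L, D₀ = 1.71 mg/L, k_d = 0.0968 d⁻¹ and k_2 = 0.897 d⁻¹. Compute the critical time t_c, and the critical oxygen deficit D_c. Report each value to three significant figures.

With k_2/k_d = 9.267 and 1 − D₀(k_2−k_d)/(k_d L₀) = 0.6569,
t_c = ln(9.267 × 0.6569) / (0.897 − 0.0968) = ln(6.087) / 0.8002 = 1.806/0.8002 = 2.257 d.
D_c = (k_d/k_2) L₀ e^(−k_d t_c) = (0.0968/0.897) × 41.2 × e^(−0.0968×2.257) = 0.1079 × 41.2 × 0.8037 = 3.573 mg/L.

t_c ≈ 2.26 d; D_c ≈ 3.57 mg/L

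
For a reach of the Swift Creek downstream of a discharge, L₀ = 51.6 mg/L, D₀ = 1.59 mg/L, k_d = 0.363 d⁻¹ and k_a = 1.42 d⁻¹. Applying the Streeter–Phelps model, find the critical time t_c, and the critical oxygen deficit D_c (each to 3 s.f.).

t_c ≈ 1.20 d; D_c ≈ 8.53 mg/L

With k_a/k_d = 3.912 and 1 − D₀(k_a−k_d)/(k_d L₀) = 0.9103,
t_c = ln(3.912 × 0.9103) / (1.42 − 0.363) = ln(3.561) / 1.057 = 1.270/1.057 = 1.202 d.
L(t_c) = L₀ e^(−k_d t_c) = 51.6 × 0.6465 = 33.36 mg/L, and at the critical point k_a D_c = k_d L, so D_c = (0.363/1.42) × 33.36 = 8.528 mg/L.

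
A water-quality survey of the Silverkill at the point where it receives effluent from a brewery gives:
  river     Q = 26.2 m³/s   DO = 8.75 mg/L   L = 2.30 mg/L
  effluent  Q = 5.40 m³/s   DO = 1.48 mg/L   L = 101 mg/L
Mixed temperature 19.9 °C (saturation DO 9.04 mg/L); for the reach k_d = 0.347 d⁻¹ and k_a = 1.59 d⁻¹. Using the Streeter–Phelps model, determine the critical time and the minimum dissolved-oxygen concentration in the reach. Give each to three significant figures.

Mixed DO = (26.2×8.75 + 5.40×1.48)/(26.2+5.40) = 237.2/31.60 = 7.508 mg/L.
Mixed L₀ = (26.2×2.30 + 5.40×101)/(31.60) = 605.7/31.60 = 19.17 mg/L.
Initial deficit D₀ = C_s − DO₀ = 9.04 − 7.508 = 1.532 mg/L.
t_c = (1/1.243) ln[(1.59/0.347)(1 − 1.532×1.243/(0.347×19.17))] = 0.8045 × ln(3.270) = 0.9531 d.
D_c = (0.347/1.59) × 19.17 × e^(−0.347×0.9531) = 0.2182 × 19.17 × 0.7184 = 3.005 mg/L.
Minimum DO = 9.04 − 3.005 = 6.035 mg/L.

t_c ≈ 0.953 d; minimum DO ≈ 6.04 mg/L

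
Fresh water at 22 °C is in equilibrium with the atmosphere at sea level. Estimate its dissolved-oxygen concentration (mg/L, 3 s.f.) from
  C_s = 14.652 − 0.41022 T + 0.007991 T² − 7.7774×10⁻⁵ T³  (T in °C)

C_s = 14.652 − 0.41022×22 + 0.007991×22² − 7.7774×10⁻⁵×22³ = 8.667 mg/L.

C_s ≈ 8.67 mg/L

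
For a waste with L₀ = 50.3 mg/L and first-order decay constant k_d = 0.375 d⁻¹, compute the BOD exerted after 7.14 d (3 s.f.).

y_t = L₀(1 − e^(−k_d t)) = 50.3 × (1 − e^(−0.375×7.14))
= 50.3 × (1 − 0.06873) = 50.3 × 0.9313 = 46.84 mg/L.

y ≈ 46.8 mg/L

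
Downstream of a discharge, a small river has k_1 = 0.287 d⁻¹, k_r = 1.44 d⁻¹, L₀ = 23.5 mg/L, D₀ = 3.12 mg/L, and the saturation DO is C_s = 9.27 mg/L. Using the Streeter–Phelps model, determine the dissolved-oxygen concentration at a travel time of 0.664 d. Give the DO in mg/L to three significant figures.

DO ≈ 5.48 mg/L

k_1 L₀/(k_r−k_1) = 0.287×23.5/(1.44−0.287) = 6.744/1.153 = 5.850 mg/L.
e^(−k_1 t) = e^(−0.287×0.6640) = 0.8265; e^(−k_r t) = e^(−1.44×0.6640) = 0.3844.
D = 5.850 × (0.8265 − 0.3844) + 3.12 × 0.3844 = 2.586 + 1.199 = 3.785 mg/L.
DO = C_s − D = 9.27 − 3.785 = 5.485 mg/L.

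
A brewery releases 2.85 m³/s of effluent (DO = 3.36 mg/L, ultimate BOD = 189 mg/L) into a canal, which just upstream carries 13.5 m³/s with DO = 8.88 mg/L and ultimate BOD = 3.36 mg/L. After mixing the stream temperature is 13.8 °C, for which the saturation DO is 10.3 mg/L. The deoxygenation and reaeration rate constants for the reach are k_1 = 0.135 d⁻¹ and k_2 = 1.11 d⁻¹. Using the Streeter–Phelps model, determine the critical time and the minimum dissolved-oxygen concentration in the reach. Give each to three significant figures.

t_c ≈ 1.49 d; minimum DO ≈ 6.75 mg/L

Mixed DO = (13.5×8.88 + 2.85×3.36)/(13.5+2.85) = 129.5/16.35 = 7.918 mg/L.
Mixed L₀ = (13.5×3.36 + 2.85×189)/(16.35) = 584.0/16.35 = 35.72 mg/L.
Initial deficit D₀ = C_s − DO₀ = 10.3 − 7.918 = 2.382 mg/L.
t_c = (1/0.9750) ln[(1.11/0.135)(1 − 2.382×0.9750/(0.135×35.72))] = 1.026 × ln(4.262) = 1.487 d.
D_c = (0.135/1.11) × 35.72 × e^(−0.135×1.487) = 0.1216 × 35.72 × 0.8181 = 3.554 mg/L.
Minimum DO = 10.3 − 3.554 = 6.746 mg/L.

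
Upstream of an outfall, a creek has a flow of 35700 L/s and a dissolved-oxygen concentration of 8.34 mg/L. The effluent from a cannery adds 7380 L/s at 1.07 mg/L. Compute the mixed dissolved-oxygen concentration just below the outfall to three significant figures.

Flow-weighted mixing: C = (Q_r C_r + Q_w C_w)/(Q_r + Q_w)
= (35700×8.34 + 7380×1.07)/(35700 + 7380) = 305600/43080 = 7.095 mg/L.

7.09 mg/L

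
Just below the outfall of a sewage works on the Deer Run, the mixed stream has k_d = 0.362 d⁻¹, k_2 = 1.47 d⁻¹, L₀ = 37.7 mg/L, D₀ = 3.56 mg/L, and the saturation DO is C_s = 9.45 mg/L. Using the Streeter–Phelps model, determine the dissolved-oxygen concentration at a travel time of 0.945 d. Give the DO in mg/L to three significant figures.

k_d L₀/(k_2−k_d) = 0.362×37.7/(1.47−0.362) = 13.65/1.108 = 12.32 mg/L.
e^(−k_d t) = e^(−0.362×0.9450) = 0.7103; e^(−k_2 t) = e^(−1.47×0.9450) = 0.2493.
D = 12.32 × (0.7103 − 0.2493) + 3.56 × 0.2493 = 5.678 + 0.8875 = 6.566 mg/L.
DO = C_s − D = 9.45 − 6.566 = 2.884 mg/L.

DO ≈ 2.88 mg/L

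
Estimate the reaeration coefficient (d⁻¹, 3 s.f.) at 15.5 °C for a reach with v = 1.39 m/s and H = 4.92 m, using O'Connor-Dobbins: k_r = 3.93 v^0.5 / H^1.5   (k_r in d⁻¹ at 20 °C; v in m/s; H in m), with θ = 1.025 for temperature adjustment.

k_r ≈ 0.380 d⁻¹

k_r(20) = 3.93 × 1.39^0.5 / 4.92^1.5 = 3.93 × 1.179 / 10.91 = 0.4246 d⁻¹.
k_r(15.5) = 0.4246 × 1.025^(15.5−20) = 0.4246 × 0.8948 = 0.3799 d⁻¹.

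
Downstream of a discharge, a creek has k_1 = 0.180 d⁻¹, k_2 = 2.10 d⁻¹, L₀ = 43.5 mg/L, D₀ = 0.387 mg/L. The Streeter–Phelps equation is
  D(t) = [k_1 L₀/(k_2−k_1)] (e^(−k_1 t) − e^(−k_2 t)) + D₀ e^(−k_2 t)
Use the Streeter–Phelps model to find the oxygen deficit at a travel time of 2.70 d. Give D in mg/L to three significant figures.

k_1 L₀/(k_2−k_1) = 0.180×43.5/(2.10−0.180) = 7.830/1.920 = 4.078 mg/L.
e^(−k_1 t) = e^(−0.180×2.700) = 0.6151; e^(−k_2 t) = e^(−2.10×2.700) = 0.003448.
D = 4.078 × (0.6151 − 0.003448) + 0.387 × 0.003448 = 2.494 + 0.001334 = 2.496 mg/L.

D ≈ 2.50 mg/L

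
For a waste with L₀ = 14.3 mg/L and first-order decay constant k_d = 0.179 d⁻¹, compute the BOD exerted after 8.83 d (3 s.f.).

y ≈ 11.4 mg/L

y_t = L₀(1 − e^(−k_d t)) = 14.3 × (1 − e^(−0.179×8.83))
= 14.3 × (1 − 0.2059) = 14.3 × 0.7941 = 11.36 mg/L.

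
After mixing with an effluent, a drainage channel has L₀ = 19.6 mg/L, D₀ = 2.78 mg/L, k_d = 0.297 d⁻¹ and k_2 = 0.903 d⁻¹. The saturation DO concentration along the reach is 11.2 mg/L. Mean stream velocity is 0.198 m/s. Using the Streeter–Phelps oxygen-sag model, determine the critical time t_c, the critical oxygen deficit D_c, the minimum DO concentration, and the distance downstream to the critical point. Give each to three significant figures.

t_c = [1/(k_2−k_d)] ln[(k_2/k_d)(1 − D₀(k_2−k_d)/(k_d L₀))]
= [1/(0.903−0.297)] ln[(0.903/0.297)(1 − 2.78×0.6060/(0.297×19.6))]
= (1/0.6060) ln[3.040 × 0.7106] = 1.650 × ln(2.160) = 1.650 × 0.7703 = 1.271 d.
D_c = (k_d/k_2) L₀ e^(−k_d t_c) = (0.297/0.903) × 19.6 × e^(−0.297×1.271) = 0.3289 × 19.6 × 0.6855 = 4.419 mg/L.
Minimum DO = C_s − D_c = 11.2 − 4.419 = 6.781 mg/L.
x_c = v t_c = 0.198 m/s × 1.271 d × 86400 s/d = 21750 m ≈ 21.7 km.

t_c ≈ 1.27 d; D_c ≈ 4.42 mg/L; min DO ≈ 6.78 mg/L; x_c ≈ 21.7 km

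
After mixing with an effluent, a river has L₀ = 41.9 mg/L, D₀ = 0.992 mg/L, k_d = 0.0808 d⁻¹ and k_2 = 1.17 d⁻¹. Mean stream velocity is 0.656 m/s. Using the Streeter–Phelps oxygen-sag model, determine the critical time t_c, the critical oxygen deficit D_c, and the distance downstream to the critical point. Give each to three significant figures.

t_c = [1/(k_2−k_d)] ln[(k_2/k_d)(1 − D₀(k_2−k_d)/(k_d L₀))]
= [1/(1.17−0.0808)] ln[(1.17/0.0808)(1 − 0.992×1.089/(0.0808×41.9))]
= (1/1.089) ln[14.48 × 0.6809] = 0.9181 × ln(9.859) = 0.9181 × 2.288 = 2.101 d.
L(t_c) = L₀ e^(−k_d t_c) = 41.9 × 0.8439 = 35.36 mg/L, and at the critical point k_2 D_c = k_d L, so D_c = (0.0808/1.17) × 35.36 = 2.442 mg/L.
x_c = v t_c = 0.656 m/s × 2.101 d × 86400 s/d = 119100 m ≈ 119 km.

t_c ≈ 2.10 d; D_c ≈ 2.44 mg/L; x_c ≈ 119 km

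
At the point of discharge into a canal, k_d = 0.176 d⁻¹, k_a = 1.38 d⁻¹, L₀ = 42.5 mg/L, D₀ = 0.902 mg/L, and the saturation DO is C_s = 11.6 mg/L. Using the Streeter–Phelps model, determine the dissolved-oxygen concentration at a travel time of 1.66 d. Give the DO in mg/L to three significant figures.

k_d L₀/(k_a−k_d) = 0.176×42.5/(1.38−0.176) = 7.480/1.204 = 6.213 mg/L.
e^(−k_d t) = e^(−0.176×1.660) = 0.7466; e^(−k_a t) = e^(−1.38×1.660) = 0.1012.
D = 6.213 × (0.7466 − 0.1012) + 0.902 × 0.1012 = 4.010 + 0.09127 = 4.101 mg/L.
DO = C_s − D = 11.6 − 4.101 = 7.499 mg/L.

DO ≈ 7.50 mg/L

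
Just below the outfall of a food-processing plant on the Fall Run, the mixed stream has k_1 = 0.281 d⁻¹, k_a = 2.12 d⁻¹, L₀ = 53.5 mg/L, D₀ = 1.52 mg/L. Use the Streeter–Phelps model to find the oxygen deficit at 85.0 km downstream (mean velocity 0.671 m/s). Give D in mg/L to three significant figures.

D ≈ 5.12 mg/L

Travel time t = x/v = 85.0 km / (0.671 m/s) = 85000 m / 0.671 m/s = 126700 s = 1.466 d.
k_1 L₀/(k_a−k_1) = 0.281×53.5/(2.12−0.281) = 15.03/1.839 = 8.175 mg/L.
e^(−k_1 t) = e^(−0.281×1.466) = 0.6623; e^(−k_a t) = e^(−2.12×1.466) = 0.04468.
D = 8.175 × (0.6623 − 0.04468) + 1.52 × 0.04468 = 5.049 + 0.06791 = 5.117 mg/L.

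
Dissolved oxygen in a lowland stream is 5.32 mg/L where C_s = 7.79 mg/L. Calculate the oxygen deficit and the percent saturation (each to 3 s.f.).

D ≈ 2.47 mg/L; 68.3 % saturation

D = C_s − C = 7.79 − 5.32 = 2.47 mg/L.
% saturation = 5.32/7.79 × 100 = 68.3 %.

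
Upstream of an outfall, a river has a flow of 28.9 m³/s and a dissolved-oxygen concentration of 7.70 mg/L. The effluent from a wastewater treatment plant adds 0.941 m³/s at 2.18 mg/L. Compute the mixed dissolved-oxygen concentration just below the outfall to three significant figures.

7.53 mg/L

Flow-weighted mixing: C = (Q_r C_r + Q_w C_w)/(Q_r + Q_w)
= (28.9×7.70 + 0.941×2.18)/(28.9 + 0.941) = 224.6/29.84 = 7.526 mg/L.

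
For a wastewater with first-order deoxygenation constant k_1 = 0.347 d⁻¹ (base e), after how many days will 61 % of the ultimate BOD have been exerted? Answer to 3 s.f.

t ≈ 2.71 d

y/L₀ = 1 − e^(−k_1 t) = 0.61 ⇒ e^(−k_1 t) = 0.390
t = −ln(0.390) / 0.347 = 0.9416 / 0.347 = 2.714 d.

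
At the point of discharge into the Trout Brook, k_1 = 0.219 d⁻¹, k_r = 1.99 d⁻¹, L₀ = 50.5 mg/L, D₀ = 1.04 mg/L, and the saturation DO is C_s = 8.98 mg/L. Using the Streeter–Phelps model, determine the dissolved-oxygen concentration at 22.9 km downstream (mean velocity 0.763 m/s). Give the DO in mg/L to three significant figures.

Travel time t = x/v = 22.9 km / (0.763 m/s) = 22900 m / 0.763 m/s = 30010 s = 0.3474 d.
k_1 L₀/(k_r−k_1) = 0.219×50.5/(1.99−0.219) = 11.06/1.771 = 6.245 mg/L.
e^(−k_1 t) = e^(−0.219×0.3474) = 0.9267; e^(−k_r t) = e^(−1.99×0.3474) = 0.5009.
D = 6.245 × (0.9267 − 0.5009) + 1.04 × 0.5009 = 2.659 + 0.5210 = 3.180 mg/L.
DO = C_s − D = 8.98 − 3.180 = 5.800 mg/L.

DO ≈ 5.80 mg/L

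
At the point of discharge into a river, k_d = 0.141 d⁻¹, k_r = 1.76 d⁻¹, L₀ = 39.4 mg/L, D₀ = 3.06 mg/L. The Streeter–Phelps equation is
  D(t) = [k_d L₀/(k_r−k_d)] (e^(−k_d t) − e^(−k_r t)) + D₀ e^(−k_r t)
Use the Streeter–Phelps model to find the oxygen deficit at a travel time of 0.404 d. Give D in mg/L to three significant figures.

D ≈ 3.06 mg/L

k_d L₀/(k_r−k_d) = 0.141×39.4/(1.76−0.141) = 5.555/1.619 = 3.431 mg/L.
e^(−k_d t) = e^(−0.141×0.4040) = 0.9446; e^(−k_r t) = e^(−1.76×0.4040) = 0.4911.
D = 3.431 × (0.9446 − 0.4911) + 3.06 × 0.4911 = 1.556 + 1.503 = 3.059 mg/L.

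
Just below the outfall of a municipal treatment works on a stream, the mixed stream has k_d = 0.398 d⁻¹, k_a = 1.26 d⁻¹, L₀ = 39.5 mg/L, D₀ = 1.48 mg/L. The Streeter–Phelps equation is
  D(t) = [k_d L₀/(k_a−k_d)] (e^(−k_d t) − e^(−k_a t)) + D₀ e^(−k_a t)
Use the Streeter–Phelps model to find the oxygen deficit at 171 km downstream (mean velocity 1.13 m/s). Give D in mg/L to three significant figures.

Travel time t = x/v = 171 km / (1.13 m/s) = 171000 m / 1.13 m/s = 151300 s = 1.751 d.
k_d L₀/(k_a−k_d) = 0.398×39.5/(1.26−0.398) = 15.72/0.8620 = 18.24 mg/L.
e^(−k_d t) = e^(−0.398×1.751) = 0.4980; e^(−k_a t) = e^(−1.26×1.751) = 0.1100.
D = 18.24 × (0.4980 − 0.1100) + 1.48 × 0.1100 = 7.076 + 0.1629 = 7.239 mg/L.

D ≈ 7.24 mg/L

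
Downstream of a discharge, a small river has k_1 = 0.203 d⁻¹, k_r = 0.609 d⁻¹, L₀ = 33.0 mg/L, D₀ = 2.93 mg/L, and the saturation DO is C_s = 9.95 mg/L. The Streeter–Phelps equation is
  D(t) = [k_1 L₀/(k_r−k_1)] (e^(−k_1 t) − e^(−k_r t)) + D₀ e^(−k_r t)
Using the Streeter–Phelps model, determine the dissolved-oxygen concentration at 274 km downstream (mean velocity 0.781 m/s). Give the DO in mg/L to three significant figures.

Travel time t = x/v = 274 km / (0.781 m/s) = 274000 m / 0.781 m/s = 350800 s = 4.061 d.
k_1 L₀/(k_r−k_1) = 0.203×33.0/(0.609−0.203) = 6.699/0.4060 = 16.50 mg/L.
e^(−k_1 t) = e^(−0.203×4.061) = 0.4385; e^(−k_r t) = e^(−0.609×4.061) = 0.08434.
D = 16.50 × (0.4385 − 0.08434) + 2.93 × 0.08434 = 5.844 + 0.2471 = 6.091 mg/L.
DO = C_s − D = 9.95 − 6.091 = 3.859 mg/L.

DO ≈ 3.86 mg/L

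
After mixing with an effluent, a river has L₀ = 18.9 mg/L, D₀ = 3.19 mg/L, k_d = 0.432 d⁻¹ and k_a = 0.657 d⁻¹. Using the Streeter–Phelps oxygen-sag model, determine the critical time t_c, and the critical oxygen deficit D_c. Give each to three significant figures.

t_c ≈ 1.45 d; D_c ≈ 6.63 mg/L

With k_a/k_d = 1.521 and 1 − D₀(k_a−k_d)/(k_d L₀) = 0.9121,
t_c = ln(1.521 × 0.9121) / (0.657 − 0.432) = ln(1.387) / 0.2250 = 0.3272/0.2250 = 1.454 d.
D_c = (k_d/k_a) L₀ e^(−k_d t_c) = (0.432/0.657) × 18.9 × e^(−0.432×1.454) = 0.6575 × 18.9 × 0.5335 = 6.630 mg/L.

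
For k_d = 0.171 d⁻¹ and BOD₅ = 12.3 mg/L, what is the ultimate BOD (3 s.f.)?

L₀ ≈ 21.4 mg/L

BOD₅ = L₀(1 − e^(−5k_d)) ⇒ L₀ = BOD₅ / (1 − e^(−5×0.171))
= 12.3 / (1 − 0.4253) = 12.3 / 0.5747 = 21.40 mg/L.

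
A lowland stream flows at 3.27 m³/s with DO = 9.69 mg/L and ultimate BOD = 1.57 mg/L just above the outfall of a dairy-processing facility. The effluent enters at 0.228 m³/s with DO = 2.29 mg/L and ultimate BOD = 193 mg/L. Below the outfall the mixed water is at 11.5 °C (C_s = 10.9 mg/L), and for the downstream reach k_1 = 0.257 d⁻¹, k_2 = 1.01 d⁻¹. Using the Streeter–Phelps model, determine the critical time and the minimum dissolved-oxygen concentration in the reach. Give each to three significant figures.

t_c ≈ 1.24 d; minimum DO ≈ 8.30 mg/L

Mixed DO = (3.27×9.69 + 0.228×2.29)/(3.27+0.228) = 32.21/3.498 = 9.208 mg/L.
Mixed L₀ = (3.27×1.57 + 0.228×193)/(3.498) = 49.14/3.498 = 14.05 mg/L.
Initial deficit D₀ = C_s − DO₀ = 10.9 − 9.208 = 1.692 mg/L.
t_c = (1/0.7530) ln[(1.01/0.257)(1 − 1.692×0.7530/(0.257×14.05))] = 1.328 × ln(2.543) = 1.239 d.
D_c = (0.257/1.01) × 14.05 × e^(−0.257×1.239) = 0.2545 × 14.05 × 0.7272 = 2.599 mg/L.
Minimum DO = 10.9 − 2.599 = 8.301 mg/L.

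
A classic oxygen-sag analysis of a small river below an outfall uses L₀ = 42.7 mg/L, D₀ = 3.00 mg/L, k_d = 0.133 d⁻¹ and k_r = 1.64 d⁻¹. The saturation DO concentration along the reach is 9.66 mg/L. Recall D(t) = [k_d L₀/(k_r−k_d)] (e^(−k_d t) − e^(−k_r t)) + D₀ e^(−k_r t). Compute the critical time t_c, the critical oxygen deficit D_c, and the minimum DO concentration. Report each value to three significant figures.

t_c ≈ 0.612 d; D_c ≈ 3.19 mg/L; min DO ≈ 6.47 mg/L

At the critical point dD/dt = 0, so k_d L₀ e^(−k_d t) = k_r D. Substituting D(t) from the Streeter–Phelps equation and solving for t gives
t_c = ln[(k_r/k_d)(1 − D₀(k_r−k_d)/(k_d L₀))] / (k_r−k_d).
Here k_r−k_d = 1.507 d⁻¹ and 1 − D₀(k_r−k_d)/(k_d L₀) = 1 − 3.00×1.507/(0.133×42.7) = 0.2039, so
t_c = ln(12.33 × 0.2039) / 1.507 = 0.9221 / 1.507 = 0.6119 d.
L(t_c) = L₀ e^(−k_d t_c) = 42.7 × 0.9218 = 39.36 mg/L, and at the critical point k_r D_c = k_d L, so D_c = (0.133/1.64) × 39.36 = 3.192 mg/L.
Minimum DO = C_s − D_c = 9.66 − 3.192 = 6.468 mg/L.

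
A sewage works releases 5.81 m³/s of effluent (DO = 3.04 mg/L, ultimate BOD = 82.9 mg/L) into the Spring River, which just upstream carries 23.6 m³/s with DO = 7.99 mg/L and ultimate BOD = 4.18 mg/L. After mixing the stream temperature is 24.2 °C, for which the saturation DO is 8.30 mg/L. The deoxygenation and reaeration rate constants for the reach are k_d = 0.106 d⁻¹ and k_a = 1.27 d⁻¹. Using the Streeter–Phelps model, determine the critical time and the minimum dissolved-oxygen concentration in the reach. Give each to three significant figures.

Mixed DO = (23.6×7.99 + 5.81×3.04)/(23.6+5.81) = 206.2/29.41 = 7.012 mg/L.
Mixed L₀ = (23.6×4.18 + 5.81×82.9)/(29.41) = 580.3/29.41 = 19.73 mg/L.
Initial deficit D₀ = C_s − DO₀ = 8.30 − 7.012 = 1.288 mg/L.
t_c = (1/1.164) ln[(1.27/0.106)(1 − 1.288×1.164/(0.106×19.73))] = 0.8591 × ln(3.394) = 1.050 d.
D_c = (0.106/1.27) × 19.73 × e^(−0.106×1.050) = 0.08346 × 19.73 × 0.8947 = 1.473 mg/L.
Minimum DO = 8.30 − 1.473 = 6.827 mg/L.

t_c ≈ 1.05 d; minimum DO ≈ 6.83 mg/L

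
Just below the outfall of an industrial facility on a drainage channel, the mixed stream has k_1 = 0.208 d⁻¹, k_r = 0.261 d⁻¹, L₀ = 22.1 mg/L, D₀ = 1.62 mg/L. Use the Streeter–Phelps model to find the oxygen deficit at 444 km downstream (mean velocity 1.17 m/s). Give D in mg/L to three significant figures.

D ≈ 7.74 mg/L

Travel time t = x/v = 444 km / (1.17 m/s) = 444000 m / 1.17 m/s = 379500 s = 4.392 d.
k_1 L₀/(k_r−k_1) = 0.208×22.1/(0.261−0.208) = 4.597/0.05300 = 86.73 mg/L.
e^(−k_1 t) = e^(−0.208×4.392) = 0.4011; e^(−k_r t) = e^(−0.261×4.392) = 0.3178.
D = 86.73 × (0.4011 − 0.3178) + 1.62 × 0.3178 = 7.224 + 0.5148 = 7.739 mg/L.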